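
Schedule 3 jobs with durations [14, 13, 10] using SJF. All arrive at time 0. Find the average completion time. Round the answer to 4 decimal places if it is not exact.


SJF order (ascending): [10, 13, 14]
Completion times:
  Job 1: burst=10, C=10
  Job 2: burst=13, C=23
  Job 3: burst=14, C=37
Average completion = 70/3 = 23.3333

23.3333


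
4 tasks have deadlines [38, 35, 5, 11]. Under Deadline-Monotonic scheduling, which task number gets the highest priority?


Sort tasks by relative deadline (ascending):
  Task 3: deadline = 5
  Task 4: deadline = 11
  Task 2: deadline = 35
  Task 1: deadline = 38
Priority order (highest first): [3, 4, 2, 1]
Highest priority task = 3

3


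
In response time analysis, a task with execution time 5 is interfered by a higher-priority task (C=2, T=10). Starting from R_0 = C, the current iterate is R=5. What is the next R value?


R_next = C + ceil(R_prev / T_hp) * C_hp
ceil(5 / 10) = ceil(0.5) = 1
Interference = 1 * 2 = 2
R_next = 5 + 2 = 7

7


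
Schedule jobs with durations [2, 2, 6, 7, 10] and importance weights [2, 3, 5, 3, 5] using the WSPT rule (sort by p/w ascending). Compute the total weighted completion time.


Compute p/w ratios and sort ascending (WSPT): [(2, 3), (2, 2), (6, 5), (10, 5), (7, 3)]
Compute weighted completion times:
  Job (p=2,w=3): C=2, w*C=3*2=6
  Job (p=2,w=2): C=4, w*C=2*4=8
  Job (p=6,w=5): C=10, w*C=5*10=50
  Job (p=10,w=5): C=20, w*C=5*20=100
  Job (p=7,w=3): C=27, w*C=3*27=81
Total weighted completion time = 245

245


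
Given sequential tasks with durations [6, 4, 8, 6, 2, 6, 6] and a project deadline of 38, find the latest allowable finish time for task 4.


LF(activity 4) = deadline - sum of successor durations
Successors: activities 5 through 7 with durations [2, 6, 6]
Sum of successor durations = 14
LF = 38 - 14 = 24

24


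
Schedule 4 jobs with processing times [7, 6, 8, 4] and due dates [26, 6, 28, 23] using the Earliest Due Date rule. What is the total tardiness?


Sort by due date (EDD order): [(6, 6), (4, 23), (7, 26), (8, 28)]
Compute completion times and tardiness:
  Job 1: p=6, d=6, C=6, tardiness=max(0,6-6)=0
  Job 2: p=4, d=23, C=10, tardiness=max(0,10-23)=0
  Job 3: p=7, d=26, C=17, tardiness=max(0,17-26)=0
  Job 4: p=8, d=28, C=25, tardiness=max(0,25-28)=0
Total tardiness = 0

0


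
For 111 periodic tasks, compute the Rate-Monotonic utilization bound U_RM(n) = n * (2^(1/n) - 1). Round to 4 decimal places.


Compute 2^(1/111) = 1.0062641072
Subtract 1: 1.0062641072 - 1 = 0.0062641072
Multiply by n: 111 * 0.0062641072 = 0.6953158992
Round to 4 dp: 0.6953

0.6953


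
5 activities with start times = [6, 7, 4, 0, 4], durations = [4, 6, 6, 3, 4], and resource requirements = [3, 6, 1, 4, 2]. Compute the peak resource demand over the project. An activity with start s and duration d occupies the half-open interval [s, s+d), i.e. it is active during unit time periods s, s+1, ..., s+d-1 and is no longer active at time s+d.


Each activity i is active on [start_i, start_i + duration_i).
Compute total resource usage per time slot:
  t=0: active resources = [4], total = 4
  t=1: active resources = [4], total = 4
  t=2: active resources = [4], total = 4
  t=3: active resources = [], total = 0
  t=4: active resources = [1, 2], total = 3
  t=5: active resources = [1, 2], total = 3
  t=6: active resources = [3, 1, 2], total = 6
  t=7: active resources = [3, 6, 1, 2], total = 12
  t=8: active resources = [3, 6, 1], total = 10
  t=9: active resources = [3, 6, 1], total = 10
  t=10: active resources = [6], total = 6
  t=11: active resources = [6], total = 6
  t=12: active resources = [6], total = 6
Peak resource demand = 12

12


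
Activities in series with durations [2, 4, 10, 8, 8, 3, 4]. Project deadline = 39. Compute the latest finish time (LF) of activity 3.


LF(activity 3) = deadline - sum of successor durations
Successors: activities 4 through 7 with durations [8, 8, 3, 4]
Sum of successor durations = 23
LF = 39 - 23 = 16

16


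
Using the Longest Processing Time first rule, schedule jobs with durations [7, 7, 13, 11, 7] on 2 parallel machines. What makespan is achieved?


Sort jobs in decreasing order (LPT): [13, 11, 7, 7, 7]
Assign each job to the least loaded machine:
  Machine 1: jobs [13, 7], load = 20
  Machine 2: jobs [11, 7, 7], load = 25
Makespan = max load = 25

25


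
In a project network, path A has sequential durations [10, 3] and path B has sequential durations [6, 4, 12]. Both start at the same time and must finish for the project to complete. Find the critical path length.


Path A total = 10 + 3 = 13
Path B total = 6 + 4 + 12 = 22
Critical path = longest path = max(13, 22) = 22

22


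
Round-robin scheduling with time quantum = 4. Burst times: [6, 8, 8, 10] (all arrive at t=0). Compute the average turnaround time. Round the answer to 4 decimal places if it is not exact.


Time quantum = 4
Execution trace:
  J1 runs 4 units, time = 4
  J2 runs 4 units, time = 8
  J3 runs 4 units, time = 12
  J4 runs 4 units, time = 16
  J1 runs 2 units, time = 18
  J2 runs 4 units, time = 22
  J3 runs 4 units, time = 26
  J4 runs 4 units, time = 30
  J4 runs 2 units, time = 32
Finish times: [18, 22, 26, 32]
Average turnaround = 98/4 = 24.5

24.5


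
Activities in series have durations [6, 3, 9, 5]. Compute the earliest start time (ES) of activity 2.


Activity 2 starts after activities 1 through 1 complete.
Predecessor durations: [6]
ES = 6 = 6

6


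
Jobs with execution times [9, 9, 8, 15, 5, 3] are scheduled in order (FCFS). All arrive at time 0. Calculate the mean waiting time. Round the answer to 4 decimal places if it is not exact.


FCFS order (as given): [9, 9, 8, 15, 5, 3]
Waiting times:
  Job 1: wait = 0
  Job 2: wait = 9
  Job 3: wait = 18
  Job 4: wait = 26
  Job 5: wait = 41
  Job 6: wait = 46
Sum of waiting times = 140
Average waiting time = 140/6 = 23.3333

23.3333


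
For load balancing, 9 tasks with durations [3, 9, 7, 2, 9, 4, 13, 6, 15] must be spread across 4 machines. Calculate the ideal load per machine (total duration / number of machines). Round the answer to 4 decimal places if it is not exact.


Total processing time = 3 + 9 + 7 + 2 + 9 + 4 + 13 + 6 + 15 = 68
Number of machines = 4
Ideal balanced load = 68 / 4 = 17.0

17.0


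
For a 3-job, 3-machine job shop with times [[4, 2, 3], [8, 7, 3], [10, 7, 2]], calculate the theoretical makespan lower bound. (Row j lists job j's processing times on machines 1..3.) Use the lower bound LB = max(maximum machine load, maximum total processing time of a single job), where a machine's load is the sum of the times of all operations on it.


Machine loads:
  Machine 1: 4 + 8 + 10 = 22
  Machine 2: 2 + 7 + 7 = 16
  Machine 3: 3 + 3 + 2 = 8
Max machine load = 22
Job totals:
  Job 1: 9
  Job 2: 18
  Job 3: 19
Max job total = 19
Lower bound = max(22, 19) = 22

22


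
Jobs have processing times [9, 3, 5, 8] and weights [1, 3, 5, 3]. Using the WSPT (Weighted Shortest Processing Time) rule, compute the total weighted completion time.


Compute p/w ratios and sort ascending (WSPT): [(3, 3), (5, 5), (8, 3), (9, 1)]
Compute weighted completion times:
  Job (p=3,w=3): C=3, w*C=3*3=9
  Job (p=5,w=5): C=8, w*C=5*8=40
  Job (p=8,w=3): C=16, w*C=3*16=48
  Job (p=9,w=1): C=25, w*C=1*25=25
Total weighted completion time = 122

122


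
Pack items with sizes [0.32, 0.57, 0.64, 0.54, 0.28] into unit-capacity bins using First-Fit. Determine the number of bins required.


Place items sequentially using First-Fit:
  Item 0.32 -> new Bin 1
  Item 0.57 -> Bin 1 (now 0.89)
  Item 0.64 -> new Bin 2
  Item 0.54 -> new Bin 3
  Item 0.28 -> Bin 2 (now 0.92)
Total bins used = 3

3


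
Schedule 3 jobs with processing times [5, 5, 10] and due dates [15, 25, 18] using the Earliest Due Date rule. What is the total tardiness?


Sort by due date (EDD order): [(5, 15), (10, 18), (5, 25)]
Compute completion times and tardiness:
  Job 1: p=5, d=15, C=5, tardiness=max(0,5-15)=0
  Job 2: p=10, d=18, C=15, tardiness=max(0,15-18)=0
  Job 3: p=5, d=25, C=20, tardiness=max(0,20-25)=0
Total tardiness = 0

0


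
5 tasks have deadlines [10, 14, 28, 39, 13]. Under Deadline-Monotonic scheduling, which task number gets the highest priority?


Sort tasks by relative deadline (ascending):
  Task 1: deadline = 10
  Task 5: deadline = 13
  Task 2: deadline = 14
  Task 3: deadline = 28
  Task 4: deadline = 39
Priority order (highest first): [1, 5, 2, 3, 4]
Highest priority task = 1

1


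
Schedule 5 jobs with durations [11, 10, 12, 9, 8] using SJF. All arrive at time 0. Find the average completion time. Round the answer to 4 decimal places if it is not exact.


SJF order (ascending): [8, 9, 10, 11, 12]
Completion times:
  Job 1: burst=8, C=8
  Job 2: burst=9, C=17
  Job 3: burst=10, C=27
  Job 4: burst=11, C=38
  Job 5: burst=12, C=50
Average completion = 140/5 = 28.0

28.0


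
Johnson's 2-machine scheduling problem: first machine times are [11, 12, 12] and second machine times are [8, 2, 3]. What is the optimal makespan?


Apply Johnson's rule:
  Group 1 (a <= b): []
  Group 2 (a > b): [(1, 11, 8), (3, 12, 3), (2, 12, 2)]
Optimal job order: [1, 3, 2]
Schedule:
  Job 1: M1 done at 11, M2 done at 19
  Job 3: M1 done at 23, M2 done at 26
  Job 2: M1 done at 35, M2 done at 37
Makespan = 37

37


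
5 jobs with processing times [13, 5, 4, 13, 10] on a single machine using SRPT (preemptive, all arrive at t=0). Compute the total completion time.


Since all jobs arrive at t=0, SRPT equals SPT ordering.
SPT order: [4, 5, 10, 13, 13]
Completion times:
  Job 1: p=4, C=4
  Job 2: p=5, C=9
  Job 3: p=10, C=19
  Job 4: p=13, C=32
  Job 5: p=13, C=45
Total completion time = 4 + 9 + 19 + 32 + 45 = 109

109


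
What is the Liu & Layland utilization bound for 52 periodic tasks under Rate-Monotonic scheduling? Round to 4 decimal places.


Compute 2^(1/52) = 1.0134189907
Subtract 1: 1.0134189907 - 1 = 0.0134189907
Multiply by n: 52 * 0.0134189907 = 0.6977875164
Round to 4 dp: 0.6978

0.6978


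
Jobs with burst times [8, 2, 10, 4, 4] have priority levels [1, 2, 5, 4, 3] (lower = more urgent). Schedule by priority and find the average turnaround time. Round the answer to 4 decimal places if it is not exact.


Sort by priority (ascending = highest first):
Order: [(1, 8), (2, 2), (3, 4), (4, 4), (5, 10)]
Completion times:
  Priority 1, burst=8, C=8
  Priority 2, burst=2, C=10
  Priority 3, burst=4, C=14
  Priority 4, burst=4, C=18
  Priority 5, burst=10, C=28
Average turnaround = 78/5 = 15.6

15.6


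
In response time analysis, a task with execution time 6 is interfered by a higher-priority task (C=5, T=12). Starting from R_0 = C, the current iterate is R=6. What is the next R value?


R_next = C + ceil(R_prev / T_hp) * C_hp
ceil(6 / 12) = ceil(0.5) = 1
Interference = 1 * 5 = 5
R_next = 6 + 5 = 11

11


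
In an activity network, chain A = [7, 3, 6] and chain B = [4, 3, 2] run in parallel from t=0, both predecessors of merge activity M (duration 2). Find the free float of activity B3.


ES(B3) = sum of predecessors on chain B = 7
EF(B3) = ES + duration = 7 + 2 = 9
Successor of B3 is M. ES(M) = max(sum(A), sum(B)) = max(16, 9) = 16
Free float = ES(successor) - EF(current) = 16 - 9 = 7

7


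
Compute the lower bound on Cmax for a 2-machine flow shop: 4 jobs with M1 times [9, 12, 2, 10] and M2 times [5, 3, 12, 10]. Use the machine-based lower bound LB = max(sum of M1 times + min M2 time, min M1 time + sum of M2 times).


LB1 = sum(M1 times) + min(M2 times) = 33 + 3 = 36
LB2 = min(M1 times) + sum(M2 times) = 2 + 30 = 32
Lower bound = max(LB1, LB2) = max(36, 32) = 36

36


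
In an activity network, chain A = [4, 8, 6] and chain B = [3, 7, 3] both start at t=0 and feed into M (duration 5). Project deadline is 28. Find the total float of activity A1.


Forward pass: ES(A1) = sum of predecessors on chain A = 0
EF = ES + duration = 0 + 4 = 4
Backward pass: LF(M) = deadline = 28; LS(M) = 28 - 5 = 23
LF(A1) = LS(M) - sum(successors on chain A) = 23 - 14 = 9
LS = LF - duration = 9 - 4 = 5
Total float = LS - ES = 5 - 0 = 5

5


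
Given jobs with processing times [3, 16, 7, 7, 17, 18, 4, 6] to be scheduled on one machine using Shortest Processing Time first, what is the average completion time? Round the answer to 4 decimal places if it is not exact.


Sort jobs by processing time (SPT order): [3, 4, 6, 7, 7, 16, 17, 18]
Compute completion times sequentially:
  Job 1: processing = 3, completes at 3
  Job 2: processing = 4, completes at 7
  Job 3: processing = 6, completes at 13
  Job 4: processing = 7, completes at 20
  Job 5: processing = 7, completes at 27
  Job 6: processing = 16, completes at 43
  Job 7: processing = 17, completes at 60
  Job 8: processing = 18, completes at 78
Sum of completion times = 251
Average completion time = 251/8 = 31.375

31.375


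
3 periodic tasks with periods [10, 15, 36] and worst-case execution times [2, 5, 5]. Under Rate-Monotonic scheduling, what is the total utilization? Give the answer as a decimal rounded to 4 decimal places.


Compute individual utilizations (exact fractions):
  Task 1: C/T = 2/10 = 1/5 (approx. 0.2)
  Task 2: C/T = 5/15 = 1/3 (approx. 0.3333)
  Task 3: C/T = 5/36 (approx. 0.1389)
Total utilization U = 1/5 + 1/3 + 5/36 = 121/180
Rounded to 4 decimal places: U = 0.6722
RM (Liu & Layland) bound for 3 tasks = 0.779763; compare with U = 121/180 (approx. 0.672222)
U <= bound, so schedulable by RM sufficient condition.

0.6722


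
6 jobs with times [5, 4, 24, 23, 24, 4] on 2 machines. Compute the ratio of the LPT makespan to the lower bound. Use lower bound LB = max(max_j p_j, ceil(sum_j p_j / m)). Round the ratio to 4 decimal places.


LPT order: [24, 24, 23, 5, 4, 4]
Machine loads after assignment: [47, 37]
LPT makespan = 47
Lower bound = max(max_job, ceil(total/2)) = max(24, 42) = 42
Ratio = 47 / 42 = 1.119

1.119


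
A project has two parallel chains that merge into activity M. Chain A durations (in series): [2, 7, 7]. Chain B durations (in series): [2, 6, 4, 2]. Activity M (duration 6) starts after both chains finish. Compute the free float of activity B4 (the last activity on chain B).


ES(B4) = sum of predecessors on chain B = 12
EF(B4) = ES + duration = 12 + 2 = 14
Successor of B4 is M. ES(M) = max(sum(A), sum(B)) = max(16, 14) = 16
Free float = ES(successor) - EF(current) = 16 - 14 = 2

2


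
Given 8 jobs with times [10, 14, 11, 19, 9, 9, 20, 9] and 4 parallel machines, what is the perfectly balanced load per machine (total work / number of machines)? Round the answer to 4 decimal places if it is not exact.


Total processing time = 10 + 14 + 11 + 19 + 9 + 9 + 20 + 9 = 101
Number of machines = 4
Ideal balanced load = 101 / 4 = 25.25

25.25


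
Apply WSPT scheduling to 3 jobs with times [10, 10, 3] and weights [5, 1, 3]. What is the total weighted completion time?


Compute p/w ratios and sort ascending (WSPT): [(3, 3), (10, 5), (10, 1)]
Compute weighted completion times:
  Job (p=3,w=3): C=3, w*C=3*3=9
  Job (p=10,w=5): C=13, w*C=5*13=65
  Job (p=10,w=1): C=23, w*C=1*23=23
Total weighted completion time = 97

97


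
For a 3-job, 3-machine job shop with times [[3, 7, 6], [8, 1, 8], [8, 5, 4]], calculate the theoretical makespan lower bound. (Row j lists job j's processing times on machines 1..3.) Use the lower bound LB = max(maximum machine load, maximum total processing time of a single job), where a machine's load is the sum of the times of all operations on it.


Machine loads:
  Machine 1: 3 + 8 + 8 = 19
  Machine 2: 7 + 1 + 5 = 13
  Machine 3: 6 + 8 + 4 = 18
Max machine load = 19
Job totals:
  Job 1: 16
  Job 2: 17
  Job 3: 17
Max job total = 17
Lower bound = max(19, 17) = 19

19


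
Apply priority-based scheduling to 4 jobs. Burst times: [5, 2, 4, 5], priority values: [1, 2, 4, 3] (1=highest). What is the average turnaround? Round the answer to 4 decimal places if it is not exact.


Sort by priority (ascending = highest first):
Order: [(1, 5), (2, 2), (3, 5), (4, 4)]
Completion times:
  Priority 1, burst=5, C=5
  Priority 2, burst=2, C=7
  Priority 3, burst=5, C=12
  Priority 4, burst=4, C=16
Average turnaround = 40/4 = 10.0

10.0


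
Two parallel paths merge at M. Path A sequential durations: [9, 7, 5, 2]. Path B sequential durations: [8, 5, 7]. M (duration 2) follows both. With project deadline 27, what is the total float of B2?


Forward pass: ES(B2) = sum of predecessors on chain B = 8
EF = ES + duration = 8 + 5 = 13
Backward pass: LF(M) = deadline = 27; LS(M) = 27 - 2 = 25
LF(B2) = LS(M) - sum(successors on chain B) = 25 - 7 = 18
LS = LF - duration = 18 - 5 = 13
Total float = LS - ES = 13 - 8 = 5

5


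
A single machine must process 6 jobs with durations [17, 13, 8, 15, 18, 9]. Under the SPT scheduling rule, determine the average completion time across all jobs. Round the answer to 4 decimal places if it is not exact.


Sort jobs by processing time (SPT order): [8, 9, 13, 15, 17, 18]
Compute completion times sequentially:
  Job 1: processing = 8, completes at 8
  Job 2: processing = 9, completes at 17
  Job 3: processing = 13, completes at 30
  Job 4: processing = 15, completes at 45
  Job 5: processing = 17, completes at 62
  Job 6: processing = 18, completes at 80
Sum of completion times = 242
Average completion time = 242/6 = 40.3333

40.3333


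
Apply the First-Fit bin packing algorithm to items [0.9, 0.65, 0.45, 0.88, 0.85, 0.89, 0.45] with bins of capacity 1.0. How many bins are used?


Place items sequentially using First-Fit:
  Item 0.9 -> new Bin 1
  Item 0.65 -> new Bin 2
  Item 0.45 -> new Bin 3
  Item 0.88 -> new Bin 4
  Item 0.85 -> new Bin 5
  Item 0.89 -> new Bin 6
  Item 0.45 -> Bin 3 (now 0.9)
Total bins used = 6

6


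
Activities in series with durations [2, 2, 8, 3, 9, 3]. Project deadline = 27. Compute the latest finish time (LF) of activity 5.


LF(activity 5) = deadline - sum of successor durations
Successors: activities 6 through 6 with durations [3]
Sum of successor durations = 3
LF = 27 - 3 = 24

24


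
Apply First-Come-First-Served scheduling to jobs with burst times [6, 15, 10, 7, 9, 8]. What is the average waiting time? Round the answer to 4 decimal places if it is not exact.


FCFS order (as given): [6, 15, 10, 7, 9, 8]
Waiting times:
  Job 1: wait = 0
  Job 2: wait = 6
  Job 3: wait = 21
  Job 4: wait = 31
  Job 5: wait = 38
  Job 6: wait = 47
Sum of waiting times = 143
Average waiting time = 143/6 = 23.8333

23.8333


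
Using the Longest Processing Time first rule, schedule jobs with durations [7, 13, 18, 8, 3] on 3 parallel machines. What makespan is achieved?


Sort jobs in decreasing order (LPT): [18, 13, 8, 7, 3]
Assign each job to the least loaded machine:
  Machine 1: jobs [18], load = 18
  Machine 2: jobs [13, 3], load = 16
  Machine 3: jobs [8, 7], load = 15
Makespan = max load = 18

18


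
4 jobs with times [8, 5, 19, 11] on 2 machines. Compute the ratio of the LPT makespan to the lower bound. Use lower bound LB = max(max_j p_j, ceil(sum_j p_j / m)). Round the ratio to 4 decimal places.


LPT order: [19, 11, 8, 5]
Machine loads after assignment: [24, 19]
LPT makespan = 24
Lower bound = max(max_job, ceil(total/2)) = max(19, 22) = 22
Ratio = 24 / 22 = 1.0909

1.0909


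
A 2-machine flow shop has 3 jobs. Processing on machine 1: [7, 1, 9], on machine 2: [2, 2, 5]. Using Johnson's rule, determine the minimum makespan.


Apply Johnson's rule:
  Group 1 (a <= b): [(2, 1, 2)]
  Group 2 (a > b): [(3, 9, 5), (1, 7, 2)]
Optimal job order: [2, 3, 1]
Schedule:
  Job 2: M1 done at 1, M2 done at 3
  Job 3: M1 done at 10, M2 done at 15
  Job 1: M1 done at 17, M2 done at 19
Makespan = 19

19


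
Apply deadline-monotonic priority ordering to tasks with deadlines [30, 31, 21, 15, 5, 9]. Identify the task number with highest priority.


Sort tasks by relative deadline (ascending):
  Task 5: deadline = 5
  Task 6: deadline = 9
  Task 4: deadline = 15
  Task 3: deadline = 21
  Task 1: deadline = 30
  Task 2: deadline = 31
Priority order (highest first): [5, 6, 4, 3, 1, 2]
Highest priority task = 5

5


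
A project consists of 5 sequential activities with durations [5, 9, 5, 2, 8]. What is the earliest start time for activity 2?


Activity 2 starts after activities 1 through 1 complete.
Predecessor durations: [5]
ES = 5 = 5

5


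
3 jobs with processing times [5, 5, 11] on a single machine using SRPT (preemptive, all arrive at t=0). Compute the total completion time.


Since all jobs arrive at t=0, SRPT equals SPT ordering.
SPT order: [5, 5, 11]
Completion times:
  Job 1: p=5, C=5
  Job 2: p=5, C=10
  Job 3: p=11, C=21
Total completion time = 5 + 10 + 21 = 36

36


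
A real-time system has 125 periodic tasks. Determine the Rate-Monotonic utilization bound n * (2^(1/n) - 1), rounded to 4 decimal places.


Compute 2^(1/125) = 1.0055605804
Subtract 1: 1.0055605804 - 1 = 0.0055605804
Multiply by n: 125 * 0.0055605804 = 0.6950725500
Round to 4 dp: 0.6951

0.6951


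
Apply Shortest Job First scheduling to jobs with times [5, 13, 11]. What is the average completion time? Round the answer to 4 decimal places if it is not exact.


SJF order (ascending): [5, 11, 13]
Completion times:
  Job 1: burst=5, C=5
  Job 2: burst=11, C=16
  Job 3: burst=13, C=29
Average completion = 50/3 = 16.6667

16.6667


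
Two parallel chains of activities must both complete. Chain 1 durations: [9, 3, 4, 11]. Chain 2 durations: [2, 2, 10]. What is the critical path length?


Path A total = 9 + 3 + 4 + 11 = 27
Path B total = 2 + 2 + 10 = 14
Critical path = longest path = max(27, 14) = 27

27


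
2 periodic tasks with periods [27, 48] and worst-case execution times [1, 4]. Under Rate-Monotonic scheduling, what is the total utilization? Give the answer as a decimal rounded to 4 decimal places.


Compute individual utilizations (exact fractions):
  Task 1: C/T = 1/27 (approx. 0.037)
  Task 2: C/T = 4/48 = 1/12 (approx. 0.0833)
Total utilization U = 1/27 + 1/12 = 13/108
Rounded to 4 decimal places: U = 0.1204
RM (Liu & Layland) bound for 2 tasks = 0.828427; compare with U = 13/108 (approx. 0.120370)
U <= bound, so schedulable by RM sufficient condition.

0.1204


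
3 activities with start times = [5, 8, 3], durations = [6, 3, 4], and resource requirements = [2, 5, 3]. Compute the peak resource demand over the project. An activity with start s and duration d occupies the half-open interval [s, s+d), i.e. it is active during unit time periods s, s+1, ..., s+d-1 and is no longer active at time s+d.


Each activity i is active on [start_i, start_i + duration_i).
Compute total resource usage per time slot:
  t=0: active resources = [], total = 0
  t=1: active resources = [], total = 0
  t=2: active resources = [], total = 0
  t=3: active resources = [3], total = 3
  t=4: active resources = [3], total = 3
  t=5: active resources = [2, 3], total = 5
  t=6: active resources = [2, 3], total = 5
  t=7: active resources = [2], total = 2
  t=8: active resources = [2, 5], total = 7
  t=9: active resources = [2, 5], total = 7
  t=10: active resources = [2, 5], total = 7
Peak resource demand = 7

7


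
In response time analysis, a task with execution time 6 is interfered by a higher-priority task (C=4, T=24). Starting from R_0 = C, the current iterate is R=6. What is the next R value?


R_next = C + ceil(R_prev / T_hp) * C_hp
ceil(6 / 24) = ceil(0.25) = 1
Interference = 1 * 4 = 4
R_next = 6 + 4 = 10

10


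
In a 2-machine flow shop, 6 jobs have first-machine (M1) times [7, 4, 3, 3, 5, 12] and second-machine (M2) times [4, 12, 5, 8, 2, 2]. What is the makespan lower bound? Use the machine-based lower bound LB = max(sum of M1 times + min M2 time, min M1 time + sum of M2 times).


LB1 = sum(M1 times) + min(M2 times) = 34 + 2 = 36
LB2 = min(M1 times) + sum(M2 times) = 3 + 33 = 36
Lower bound = max(LB1, LB2) = max(36, 36) = 36

36


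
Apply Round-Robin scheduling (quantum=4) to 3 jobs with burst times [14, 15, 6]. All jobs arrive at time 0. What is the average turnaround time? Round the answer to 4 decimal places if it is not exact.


Time quantum = 4
Execution trace:
  J1 runs 4 units, time = 4
  J2 runs 4 units, time = 8
  J3 runs 4 units, time = 12
  J1 runs 4 units, time = 16
  J2 runs 4 units, time = 20
  J3 runs 2 units, time = 22
  J1 runs 4 units, time = 26
  J2 runs 4 units, time = 30
  J1 runs 2 units, time = 32
  J2 runs 3 units, time = 35
Finish times: [32, 35, 22]
Average turnaround = 89/3 = 29.6667

29.6667


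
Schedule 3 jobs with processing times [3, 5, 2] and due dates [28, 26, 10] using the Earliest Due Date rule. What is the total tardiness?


Sort by due date (EDD order): [(2, 10), (5, 26), (3, 28)]
Compute completion times and tardiness:
  Job 1: p=2, d=10, C=2, tardiness=max(0,2-10)=0
  Job 2: p=5, d=26, C=7, tardiness=max(0,7-26)=0
  Job 3: p=3, d=28, C=10, tardiness=max(0,10-28)=0
Total tardiness = 0

0


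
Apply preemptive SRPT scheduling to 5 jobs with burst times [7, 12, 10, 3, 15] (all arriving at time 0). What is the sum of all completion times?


Since all jobs arrive at t=0, SRPT equals SPT ordering.
SPT order: [3, 7, 10, 12, 15]
Completion times:
  Job 1: p=3, C=3
  Job 2: p=7, C=10
  Job 3: p=10, C=20
  Job 4: p=12, C=32
  Job 5: p=15, C=47
Total completion time = 3 + 10 + 20 + 32 + 47 = 112

112


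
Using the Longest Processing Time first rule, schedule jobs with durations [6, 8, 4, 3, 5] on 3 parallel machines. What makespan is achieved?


Sort jobs in decreasing order (LPT): [8, 6, 5, 4, 3]
Assign each job to the least loaded machine:
  Machine 1: jobs [8], load = 8
  Machine 2: jobs [6, 3], load = 9
  Machine 3: jobs [5, 4], load = 9
Makespan = max load = 9

9


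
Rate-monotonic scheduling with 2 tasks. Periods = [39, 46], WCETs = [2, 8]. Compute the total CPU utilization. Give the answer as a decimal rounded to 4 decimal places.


Compute individual utilizations (exact fractions):
  Task 1: C/T = 2/39 (approx. 0.0513)
  Task 2: C/T = 8/46 = 4/23 (approx. 0.1739)
Total utilization U = 2/39 + 4/23 = 202/897
Rounded to 4 decimal places: U = 0.2252
RM (Liu & Layland) bound for 2 tasks = 0.828427; compare with U = 202/897 (approx. 0.225195)
U <= bound, so schedulable by RM sufficient condition.

0.2252


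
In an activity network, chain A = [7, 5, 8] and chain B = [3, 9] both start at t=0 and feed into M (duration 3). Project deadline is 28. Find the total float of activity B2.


Forward pass: ES(B2) = sum of predecessors on chain B = 3
EF = ES + duration = 3 + 9 = 12
Backward pass: LF(M) = deadline = 28; LS(M) = 28 - 3 = 25
LF(B2) = LS(M) - sum(successors on chain B) = 25 - 0 = 25
LS = LF - duration = 25 - 9 = 16
Total float = LS - ES = 16 - 3 = 13

13


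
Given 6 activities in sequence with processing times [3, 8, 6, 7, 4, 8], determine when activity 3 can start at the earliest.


Activity 3 starts after activities 1 through 2 complete.
Predecessor durations: [3, 8]
ES = 3 + 8 = 11

11


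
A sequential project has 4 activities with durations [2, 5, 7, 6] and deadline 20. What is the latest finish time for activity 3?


LF(activity 3) = deadline - sum of successor durations
Successors: activities 4 through 4 with durations [6]
Sum of successor durations = 6
LF = 20 - 6 = 14

14


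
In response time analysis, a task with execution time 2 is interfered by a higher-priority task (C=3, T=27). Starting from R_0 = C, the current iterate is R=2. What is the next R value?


R_next = C + ceil(R_prev / T_hp) * C_hp
ceil(2 / 27) = ceil(0.0741) = 1
Interference = 1 * 3 = 3
R_next = 2 + 3 = 5

5


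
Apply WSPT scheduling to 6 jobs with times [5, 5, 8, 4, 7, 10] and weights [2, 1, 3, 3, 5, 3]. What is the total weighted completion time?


Compute p/w ratios and sort ascending (WSPT): [(4, 3), (7, 5), (5, 2), (8, 3), (10, 3), (5, 1)]
Compute weighted completion times:
  Job (p=4,w=3): C=4, w*C=3*4=12
  Job (p=7,w=5): C=11, w*C=5*11=55
  Job (p=5,w=2): C=16, w*C=2*16=32
  Job (p=8,w=3): C=24, w*C=3*24=72
  Job (p=10,w=3): C=34, w*C=3*34=102
  Job (p=5,w=1): C=39, w*C=1*39=39
Total weighted completion time = 312

312


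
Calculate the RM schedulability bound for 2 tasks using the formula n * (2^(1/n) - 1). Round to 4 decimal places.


Compute 2^(1/2) = 1.4142135624
Subtract 1: 1.4142135624 - 1 = 0.4142135624
Multiply by n: 2 * 0.4142135624 = 0.8284271248
Round to 4 dp: 0.8284

0.8284


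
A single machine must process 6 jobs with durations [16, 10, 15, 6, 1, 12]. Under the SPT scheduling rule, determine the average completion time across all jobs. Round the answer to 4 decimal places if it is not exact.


Sort jobs by processing time (SPT order): [1, 6, 10, 12, 15, 16]
Compute completion times sequentially:
  Job 1: processing = 1, completes at 1
  Job 2: processing = 6, completes at 7
  Job 3: processing = 10, completes at 17
  Job 4: processing = 12, completes at 29
  Job 5: processing = 15, completes at 44
  Job 6: processing = 16, completes at 60
Sum of completion times = 158
Average completion time = 158/6 = 26.3333

26.3333


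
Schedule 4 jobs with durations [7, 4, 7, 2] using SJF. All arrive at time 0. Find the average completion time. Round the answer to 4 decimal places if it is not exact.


SJF order (ascending): [2, 4, 7, 7]
Completion times:
  Job 1: burst=2, C=2
  Job 2: burst=4, C=6
  Job 3: burst=7, C=13
  Job 4: burst=7, C=20
Average completion = 41/4 = 10.25

10.25


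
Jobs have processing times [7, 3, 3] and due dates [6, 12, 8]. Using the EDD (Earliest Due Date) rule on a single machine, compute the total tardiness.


Sort by due date (EDD order): [(7, 6), (3, 8), (3, 12)]
Compute completion times and tardiness:
  Job 1: p=7, d=6, C=7, tardiness=max(0,7-6)=1
  Job 2: p=3, d=8, C=10, tardiness=max(0,10-8)=2
  Job 3: p=3, d=12, C=13, tardiness=max(0,13-12)=1
Total tardiness = 4

4


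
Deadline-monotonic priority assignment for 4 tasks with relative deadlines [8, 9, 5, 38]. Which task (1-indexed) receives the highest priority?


Sort tasks by relative deadline (ascending):
  Task 3: deadline = 5
  Task 1: deadline = 8
  Task 2: deadline = 9
  Task 4: deadline = 38
Priority order (highest first): [3, 1, 2, 4]
Highest priority task = 3

3


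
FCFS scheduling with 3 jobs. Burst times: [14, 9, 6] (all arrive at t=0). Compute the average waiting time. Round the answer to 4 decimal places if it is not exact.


FCFS order (as given): [14, 9, 6]
Waiting times:
  Job 1: wait = 0
  Job 2: wait = 14
  Job 3: wait = 23
Sum of waiting times = 37
Average waiting time = 37/3 = 12.3333

12.3333


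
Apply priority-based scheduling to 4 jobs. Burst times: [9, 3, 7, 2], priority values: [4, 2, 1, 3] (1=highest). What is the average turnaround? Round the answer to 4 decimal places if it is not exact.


Sort by priority (ascending = highest first):
Order: [(1, 7), (2, 3), (3, 2), (4, 9)]
Completion times:
  Priority 1, burst=7, C=7
  Priority 2, burst=3, C=10
  Priority 3, burst=2, C=12
  Priority 4, burst=9, C=21
Average turnaround = 50/4 = 12.5

12.5


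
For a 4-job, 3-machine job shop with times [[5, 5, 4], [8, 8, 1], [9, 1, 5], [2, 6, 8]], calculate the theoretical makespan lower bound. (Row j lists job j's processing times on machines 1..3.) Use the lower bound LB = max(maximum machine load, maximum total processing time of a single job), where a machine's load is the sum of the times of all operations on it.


Machine loads:
  Machine 1: 5 + 8 + 9 + 2 = 24
  Machine 2: 5 + 8 + 1 + 6 = 20
  Machine 3: 4 + 1 + 5 + 8 = 18
Max machine load = 24
Job totals:
  Job 1: 14
  Job 2: 17
  Job 3: 15
  Job 4: 16
Max job total = 17
Lower bound = max(24, 17) = 24

24


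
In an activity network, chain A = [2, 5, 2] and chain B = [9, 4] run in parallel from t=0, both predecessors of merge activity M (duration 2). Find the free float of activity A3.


ES(A3) = sum of predecessors on chain A = 7
EF(A3) = ES + duration = 7 + 2 = 9
Successor of A3 is M. ES(M) = max(sum(A), sum(B)) = max(9, 13) = 13
Free float = ES(successor) - EF(current) = 13 - 9 = 4

4


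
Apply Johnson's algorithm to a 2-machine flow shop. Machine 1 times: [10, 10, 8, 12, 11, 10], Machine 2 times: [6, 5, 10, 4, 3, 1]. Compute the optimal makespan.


Apply Johnson's rule:
  Group 1 (a <= b): [(3, 8, 10)]
  Group 2 (a > b): [(1, 10, 6), (2, 10, 5), (4, 12, 4), (5, 11, 3), (6, 10, 1)]
Optimal job order: [3, 1, 2, 4, 5, 6]
Schedule:
  Job 3: M1 done at 8, M2 done at 18
  Job 1: M1 done at 18, M2 done at 24
  Job 2: M1 done at 28, M2 done at 33
  Job 4: M1 done at 40, M2 done at 44
  Job 5: M1 done at 51, M2 done at 54
  Job 6: M1 done at 61, M2 done at 62
Makespan = 62

62


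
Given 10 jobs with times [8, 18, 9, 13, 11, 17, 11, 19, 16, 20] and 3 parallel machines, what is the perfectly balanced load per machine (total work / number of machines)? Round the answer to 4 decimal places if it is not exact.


Total processing time = 8 + 18 + 9 + 13 + 11 + 17 + 11 + 19 + 16 + 20 = 142
Number of machines = 3
Ideal balanced load = 142 / 3 = 47.3333

47.3333


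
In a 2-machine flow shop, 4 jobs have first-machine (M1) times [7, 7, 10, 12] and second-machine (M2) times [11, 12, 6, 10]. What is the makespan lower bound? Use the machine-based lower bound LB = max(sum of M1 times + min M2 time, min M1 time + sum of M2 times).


LB1 = sum(M1 times) + min(M2 times) = 36 + 6 = 42
LB2 = min(M1 times) + sum(M2 times) = 7 + 39 = 46
Lower bound = max(LB1, LB2) = max(42, 46) = 46

46


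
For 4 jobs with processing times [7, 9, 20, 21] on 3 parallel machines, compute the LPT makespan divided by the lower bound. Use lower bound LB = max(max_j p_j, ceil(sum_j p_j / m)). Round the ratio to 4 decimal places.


LPT order: [21, 20, 9, 7]
Machine loads after assignment: [21, 20, 16]
LPT makespan = 21
Lower bound = max(max_job, ceil(total/3)) = max(21, 19) = 21
Ratio = 21 / 21 = 1.0

1.0


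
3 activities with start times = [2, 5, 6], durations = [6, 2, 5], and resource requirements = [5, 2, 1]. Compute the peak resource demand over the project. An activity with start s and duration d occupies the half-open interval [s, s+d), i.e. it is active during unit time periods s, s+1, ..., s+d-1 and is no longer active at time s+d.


Each activity i is active on [start_i, start_i + duration_i).
Compute total resource usage per time slot:
  t=0: active resources = [], total = 0
  t=1: active resources = [], total = 0
  t=2: active resources = [5], total = 5
  t=3: active resources = [5], total = 5
  t=4: active resources = [5], total = 5
  t=5: active resources = [5, 2], total = 7
  t=6: active resources = [5, 2, 1], total = 8
  t=7: active resources = [5, 1], total = 6
  t=8: active resources = [1], total = 1
  t=9: active resources = [1], total = 1
  t=10: active resources = [1], total = 1
Peak resource demand = 8

8


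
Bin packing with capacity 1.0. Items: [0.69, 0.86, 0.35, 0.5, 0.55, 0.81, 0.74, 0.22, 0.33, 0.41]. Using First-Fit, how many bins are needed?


Place items sequentially using First-Fit:
  Item 0.69 -> new Bin 1
  Item 0.86 -> new Bin 2
  Item 0.35 -> new Bin 3
  Item 0.5 -> Bin 3 (now 0.85)
  Item 0.55 -> new Bin 4
  Item 0.81 -> new Bin 5
  Item 0.74 -> new Bin 6
  Item 0.22 -> Bin 1 (now 0.91)
  Item 0.33 -> Bin 4 (now 0.88)
  Item 0.41 -> new Bin 7
Total bins used = 7

7


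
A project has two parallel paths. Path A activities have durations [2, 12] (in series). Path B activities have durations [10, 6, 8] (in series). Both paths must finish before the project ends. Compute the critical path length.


Path A total = 2 + 12 = 14
Path B total = 10 + 6 + 8 = 24
Critical path = longest path = max(14, 24) = 24

24


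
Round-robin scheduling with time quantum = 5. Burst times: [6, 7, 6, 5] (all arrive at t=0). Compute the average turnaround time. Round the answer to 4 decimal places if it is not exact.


Time quantum = 5
Execution trace:
  J1 runs 5 units, time = 5
  J2 runs 5 units, time = 10
  J3 runs 5 units, time = 15
  J4 runs 5 units, time = 20
  J1 runs 1 units, time = 21
  J2 runs 2 units, time = 23
  J3 runs 1 units, time = 24
Finish times: [21, 23, 24, 20]
Average turnaround = 88/4 = 22.0

22.0


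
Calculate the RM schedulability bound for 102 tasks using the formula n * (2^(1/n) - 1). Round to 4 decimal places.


Compute 2^(1/102) = 1.0068187028
Subtract 1: 1.0068187028 - 1 = 0.0068187028
Multiply by n: 102 * 0.0068187028 = 0.6955076856
Round to 4 dp: 0.6955

0.6955


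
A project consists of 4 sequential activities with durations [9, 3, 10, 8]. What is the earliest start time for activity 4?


Activity 4 starts after activities 1 through 3 complete.
Predecessor durations: [9, 3, 10]
ES = 9 + 3 + 10 = 22

22


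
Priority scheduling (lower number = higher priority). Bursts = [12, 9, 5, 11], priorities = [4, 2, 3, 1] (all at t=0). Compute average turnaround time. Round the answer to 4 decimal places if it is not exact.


Sort by priority (ascending = highest first):
Order: [(1, 11), (2, 9), (3, 5), (4, 12)]
Completion times:
  Priority 1, burst=11, C=11
  Priority 2, burst=9, C=20
  Priority 3, burst=5, C=25
  Priority 4, burst=12, C=37
Average turnaround = 93/4 = 23.25

23.25


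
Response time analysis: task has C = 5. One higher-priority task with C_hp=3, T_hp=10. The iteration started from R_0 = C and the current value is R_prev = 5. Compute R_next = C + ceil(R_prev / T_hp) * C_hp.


R_next = C + ceil(R_prev / T_hp) * C_hp
ceil(5 / 10) = ceil(0.5) = 1
Interference = 1 * 3 = 3
R_next = 5 + 3 = 8

8


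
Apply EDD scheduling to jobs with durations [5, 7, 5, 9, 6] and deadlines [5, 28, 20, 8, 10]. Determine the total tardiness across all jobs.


Sort by due date (EDD order): [(5, 5), (9, 8), (6, 10), (5, 20), (7, 28)]
Compute completion times and tardiness:
  Job 1: p=5, d=5, C=5, tardiness=max(0,5-5)=0
  Job 2: p=9, d=8, C=14, tardiness=max(0,14-8)=6
  Job 3: p=6, d=10, C=20, tardiness=max(0,20-10)=10
  Job 4: p=5, d=20, C=25, tardiness=max(0,25-20)=5
  Job 5: p=7, d=28, C=32, tardiness=max(0,32-28)=4
Total tardiness = 25

25


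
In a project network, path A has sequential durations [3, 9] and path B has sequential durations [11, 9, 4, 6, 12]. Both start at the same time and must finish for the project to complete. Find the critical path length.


Path A total = 3 + 9 = 12
Path B total = 11 + 9 + 4 + 6 + 12 = 42
Critical path = longest path = max(12, 42) = 42

42


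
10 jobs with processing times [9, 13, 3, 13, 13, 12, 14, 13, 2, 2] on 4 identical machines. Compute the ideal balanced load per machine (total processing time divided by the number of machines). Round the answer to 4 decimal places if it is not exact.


Total processing time = 9 + 13 + 3 + 13 + 13 + 12 + 14 + 13 + 2 + 2 = 94
Number of machines = 4
Ideal balanced load = 94 / 4 = 23.5

23.5


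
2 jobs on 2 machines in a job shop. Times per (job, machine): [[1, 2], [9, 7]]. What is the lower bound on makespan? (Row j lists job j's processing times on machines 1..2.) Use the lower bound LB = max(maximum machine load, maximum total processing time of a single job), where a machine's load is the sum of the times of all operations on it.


Machine loads:
  Machine 1: 1 + 9 = 10
  Machine 2: 2 + 7 = 9
Max machine load = 10
Job totals:
  Job 1: 3
  Job 2: 16
Max job total = 16
Lower bound = max(10, 16) = 16

16


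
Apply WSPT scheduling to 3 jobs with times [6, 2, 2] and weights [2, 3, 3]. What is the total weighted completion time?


Compute p/w ratios and sort ascending (WSPT): [(2, 3), (2, 3), (6, 2)]
Compute weighted completion times:
  Job (p=2,w=3): C=2, w*C=3*2=6
  Job (p=2,w=3): C=4, w*C=3*4=12
  Job (p=6,w=2): C=10, w*C=2*10=20
Total weighted completion time = 38

38


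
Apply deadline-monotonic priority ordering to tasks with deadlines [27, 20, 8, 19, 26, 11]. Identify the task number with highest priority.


Sort tasks by relative deadline (ascending):
  Task 3: deadline = 8
  Task 6: deadline = 11
  Task 4: deadline = 19
  Task 2: deadline = 20
  Task 5: deadline = 26
  Task 1: deadline = 27
Priority order (highest first): [3, 6, 4, 2, 5, 1]
Highest priority task = 3

3
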